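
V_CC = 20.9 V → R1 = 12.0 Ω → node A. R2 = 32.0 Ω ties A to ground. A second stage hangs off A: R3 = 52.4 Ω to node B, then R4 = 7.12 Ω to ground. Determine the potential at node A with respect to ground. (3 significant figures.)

The second stage (R3 + R4 = 59.52 Ω) loads node A in parallel with R2.
Effective lower resistance at A: R2 ‖ 59.52 = 20.81 Ω.
V_A = 20.9 × 20.81/(12.0 + 20.81) = 13.26 V.

V_A ≈ 13.3 V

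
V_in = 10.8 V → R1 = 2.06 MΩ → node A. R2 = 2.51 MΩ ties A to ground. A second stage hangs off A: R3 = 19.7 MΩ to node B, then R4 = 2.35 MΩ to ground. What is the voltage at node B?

Looking into the second stage from A: R3 + R4 = 22.05 MΩ appears in parallel with R2.
Effective lower resistance at A: R2 ‖ 22.05 = 2.253 MΩ.
First divider: V_A = V_in · 2.253/(2.06 + 2.253) = 5.642 V.
V_B = V_A × 0.1066 = 0.6013 V.

V_B ≈ 0.601 V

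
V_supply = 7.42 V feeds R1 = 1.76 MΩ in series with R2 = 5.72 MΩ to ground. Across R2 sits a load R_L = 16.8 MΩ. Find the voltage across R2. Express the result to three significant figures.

The load sits in parallel with R2, giving an effective lower resistance R2' = R2·R_L/(R2+R_L) = 4.267 MΩ.
Now apply the divider: V_out = 7.42 × 0.7080 = 5.253 V.
(Unloaded it would be 5.67 V; the load pulls it down.)

V_out ≈ 5.25 V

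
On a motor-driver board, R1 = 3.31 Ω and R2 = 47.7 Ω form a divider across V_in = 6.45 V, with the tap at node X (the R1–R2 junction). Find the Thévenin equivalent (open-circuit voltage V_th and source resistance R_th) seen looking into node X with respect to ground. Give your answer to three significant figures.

V_th ≈ 6.03 V, R_th ≈ 3.10 Ω

V_th is the unloaded tap voltage: V_in · R2/(R1+R2) = 6.45 × 0.9351 = 6.031 V.
Zeroing V_in shorts the top of R1 to ground, so R_th = R1 ‖ R2 = 3.095 Ω.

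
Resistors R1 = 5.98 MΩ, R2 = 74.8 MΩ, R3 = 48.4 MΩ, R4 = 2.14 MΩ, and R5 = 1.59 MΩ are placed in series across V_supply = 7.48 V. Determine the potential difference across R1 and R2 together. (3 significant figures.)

Total series resistance ΣR = 5.98 + 74.8 + 48.4 + 2.14 + 1.59 = 132.9 MΩ.
R_{R1..R2} = 5.98 + 74.8 = 80.78 MΩ.
By the voltage-divider rule, V = 7.48 × 80.78/132.9 = 4.546 V.

V ≈ 4.55 V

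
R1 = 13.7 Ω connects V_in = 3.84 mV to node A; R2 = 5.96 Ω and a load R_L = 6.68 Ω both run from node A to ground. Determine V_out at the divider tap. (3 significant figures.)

V_out ≈ 0.718 mV

R2 ‖ R_L = (5.96 × 6.68)/(5.96 + 6.68) = 3.150 Ω.
Voltage divider with the loaded lower leg: V_out = 3.84 × 3.150/(13.7 + 3.150) = 3.84 × 0.1869 = 0.7178 mV.
(Unloaded it would be 1.16 mV; the load pulls it down.)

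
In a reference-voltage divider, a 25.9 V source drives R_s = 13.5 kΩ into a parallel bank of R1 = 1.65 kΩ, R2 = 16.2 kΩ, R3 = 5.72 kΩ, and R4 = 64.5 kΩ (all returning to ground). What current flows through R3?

Parallel bank: R_p = 1/(1/1.65 + 1/16.2 + 1/5.72 + 1/64.5) = 1.165 kΩ.
Node voltage V_A = V_s · R_p/(R_s + R_p) = 25.9 × 0.07946 = 2.058 V.
Branch current I = V_A/R3 = 2.058/5.72 = 0.3598 mA.

I ≈ 0.360 mA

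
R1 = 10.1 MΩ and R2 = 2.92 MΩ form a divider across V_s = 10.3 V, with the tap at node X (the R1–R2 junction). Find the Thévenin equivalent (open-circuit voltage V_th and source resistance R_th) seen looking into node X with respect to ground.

V_th ≈ 2.31 V, R_th ≈ 2.27 MΩ

With X open, the divider is unloaded: V_th = 10.3 × 2.92/13.02 = 2.310 V.
Zeroing V_s shorts the top of R1 to ground, so R_th = R1 ‖ R2 = 2.265 MΩ.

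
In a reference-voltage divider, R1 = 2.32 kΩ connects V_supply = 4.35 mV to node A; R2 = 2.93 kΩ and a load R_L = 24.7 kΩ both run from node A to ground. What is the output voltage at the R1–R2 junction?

V_out ≈ 2.31 mV

R2 ‖ R_L = (2.93 × 24.7)/(2.93 + 24.7) = 2.619 kΩ.
Now apply the divider: V_out = 4.35 × 0.5303 = 2.307 mV.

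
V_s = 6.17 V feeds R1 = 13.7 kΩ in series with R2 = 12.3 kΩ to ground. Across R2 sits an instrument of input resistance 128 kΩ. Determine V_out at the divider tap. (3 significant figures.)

First combine the lower leg with the load: R2 ‖ R_L = 11.22 kΩ.
Now apply the divider: V_out = 6.17 × 0.4503 = 2.778 V.
(Unloaded it would be 2.92 V; the load pulls it down.)

V_out ≈ 2.78 V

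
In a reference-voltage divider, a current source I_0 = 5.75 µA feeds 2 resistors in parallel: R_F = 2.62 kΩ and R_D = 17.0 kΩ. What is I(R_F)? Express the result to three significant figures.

For two parallel branches, I_k = I_0 · (other R)/(sum of R).
So I = 5.75 × 17.0/19.62 = 4.982 µA.

I ≈ 4.98 µA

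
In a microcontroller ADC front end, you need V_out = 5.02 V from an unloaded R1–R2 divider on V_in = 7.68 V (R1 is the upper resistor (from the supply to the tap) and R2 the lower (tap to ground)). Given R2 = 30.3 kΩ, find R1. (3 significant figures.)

The divider ratio is R2/(R1+R2) = 5.02/7.68 = 0.6536.
So R1 = R2 · (V_in/V_out − 1) = 30.3 × (7.68/5.02 − 1) = 30.3 × 0.5299 = 16.06 kΩ.

R1 ≈ 16.1 kΩ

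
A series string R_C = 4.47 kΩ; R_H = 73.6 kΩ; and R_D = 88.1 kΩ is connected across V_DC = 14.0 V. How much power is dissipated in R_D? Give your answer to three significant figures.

P ≈ 0.625 mW

Series current I = V_DC/ΣR = 14.0/166.2 = 0.08425 mA.
V(R_D) = I·R = 7.423 V; P = V·I = 7.423 × 0.08425 = 0.6254 mW.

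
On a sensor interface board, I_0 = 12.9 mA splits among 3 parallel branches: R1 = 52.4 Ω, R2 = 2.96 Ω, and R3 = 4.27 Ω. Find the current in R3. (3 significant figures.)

ΣG = 1/52.4 + 1/2.96 + 1/4.27 = 0.5911.
R3 takes the fraction G_k/ΣG = 0.2342/0.5911 = 0.3962, so I = 12.9 × 0.3962 = 5.111 mA.

I ≈ 5.11 mA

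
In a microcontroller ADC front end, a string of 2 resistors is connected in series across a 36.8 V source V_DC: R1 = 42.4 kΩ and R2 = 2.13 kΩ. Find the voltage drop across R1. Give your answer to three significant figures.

Series total: ΣR = 42.4 + 2.13 = 44.53 kΩ.
By the voltage-divider rule, V = 36.8 × 42.40/44.53 = 35.04 V.

V ≈ 35.0 V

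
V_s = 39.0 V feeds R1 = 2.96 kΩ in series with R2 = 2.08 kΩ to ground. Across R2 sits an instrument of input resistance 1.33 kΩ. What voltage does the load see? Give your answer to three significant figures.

V_out ≈ 8.39 V

The load sits in parallel with R2, giving an effective lower resistance R2' = R2·R_L/(R2+R_L) = 0.8113 kΩ.
Then V_out = V_s · R2'/(R1 + R2') = 39.0 × 0.8113/3.771 = 8.390 V.
(Unloaded it would be 16.1 V; the load pulls it down.)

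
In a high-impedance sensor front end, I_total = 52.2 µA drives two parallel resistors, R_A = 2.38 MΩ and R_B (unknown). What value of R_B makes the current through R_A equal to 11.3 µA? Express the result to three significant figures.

Two-branch current divider: I_A = I_total · R_B/(R_A + R_B).
With f = 0.2165, R_B = R_A · f/(1−f) = 2.38 × 0.2763 = 0.6576 MΩ.

R_B ≈ 0.658 MΩ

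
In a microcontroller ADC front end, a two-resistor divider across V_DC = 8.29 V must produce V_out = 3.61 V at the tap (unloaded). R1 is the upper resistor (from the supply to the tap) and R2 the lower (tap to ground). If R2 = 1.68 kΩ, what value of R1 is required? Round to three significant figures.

The divider ratio is R2/(R1+R2) = 3.61/8.29 = 0.4355.
Rearranging, R1 = R2·(1−k)/k = 1.68 × 1.296 = 2.178 kΩ.

R1 ≈ 2.18 kΩ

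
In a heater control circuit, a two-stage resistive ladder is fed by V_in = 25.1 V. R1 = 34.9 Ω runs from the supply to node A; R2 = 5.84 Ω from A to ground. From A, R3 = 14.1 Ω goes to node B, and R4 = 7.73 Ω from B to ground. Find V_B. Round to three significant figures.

Looking into the second stage from A: R3 + R4 = 21.83 Ω appears in parallel with R2.
R2 ‖ (R3+R4) = 4.607 Ω.
So V_A = 25.1 × 0.1166 = 2.927 V.
V_B = V_A × 0.3541 = 1.037 V.

V_B ≈ 1.04 V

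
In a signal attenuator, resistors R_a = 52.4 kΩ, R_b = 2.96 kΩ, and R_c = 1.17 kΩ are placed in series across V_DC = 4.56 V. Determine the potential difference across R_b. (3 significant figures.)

V ≈ 0.239 V

ΣR = 52.4 + 2.96 + 1.17 = 56.53 kΩ.
Voltage divider: V = V_DC · (2.960 / 56.53) = 4.56 × 0.05236 = 0.2388 V.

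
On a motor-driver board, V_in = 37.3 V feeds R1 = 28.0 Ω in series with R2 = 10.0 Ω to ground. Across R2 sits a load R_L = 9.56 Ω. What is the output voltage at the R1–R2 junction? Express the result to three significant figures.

The load sits in parallel with R2, giving an effective lower resistance R2' = R2·R_L/(R2+R_L) = 4.888 Ω.
Then V_out = V_in · R2'/(R1 + R2') = 37.3 × 4.888/32.89 = 5.543 V.
(Unloaded it would be 9.82 V; the load pulls it down.)

V_out ≈ 5.54 V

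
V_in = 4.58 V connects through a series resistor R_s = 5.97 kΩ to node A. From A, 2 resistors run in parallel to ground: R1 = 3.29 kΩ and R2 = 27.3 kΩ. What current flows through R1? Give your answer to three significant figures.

I ≈ 0.459 mA

Combine the parallel branches: R_p = (1/3.29 + 1/27.3)⁻¹ = 2.936 kΩ.
V_A = 4.58 × 2.936/8.906 = 1.510 V.
Branch current I = V_A/R1 = 1.510/3.29 = 0.4589 mA.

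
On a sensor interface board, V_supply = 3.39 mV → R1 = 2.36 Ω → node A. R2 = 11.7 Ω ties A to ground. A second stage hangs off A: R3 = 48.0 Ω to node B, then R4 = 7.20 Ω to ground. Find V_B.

V_B ≈ 0.355 mV

The second stage (R3 + R4 = 55.20 Ω) loads node A in parallel with R2.
Effective lower resistance at A: R2 ‖ 55.20 = 9.654 Ω.
So V_A = 3.39 × 0.8036 = 2.724 mV.
Then the unloaded second divider: V_B = V_A × R4/(R3+R4) = 2.724 × 0.1304 = 0.3553 mV.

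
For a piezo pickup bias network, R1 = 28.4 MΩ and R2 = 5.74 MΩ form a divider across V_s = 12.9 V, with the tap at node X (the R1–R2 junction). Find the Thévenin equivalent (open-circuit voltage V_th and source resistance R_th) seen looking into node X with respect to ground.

With X open, the divider is unloaded: V_th = 12.9 × 5.74/34.14 = 2.169 V.
Looking into X with the source shorted: R_th = R1·R2/(R1+R2) = 28.40 × 5.74/34.14 = 4.775 MΩ.

V_th ≈ 2.17 V, R_th ≈ 4.77 MΩ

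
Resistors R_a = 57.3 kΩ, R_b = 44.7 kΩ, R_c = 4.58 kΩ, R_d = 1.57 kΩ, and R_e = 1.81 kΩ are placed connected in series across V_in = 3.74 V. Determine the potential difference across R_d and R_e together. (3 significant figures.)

V ≈ 0.115 V

Total series resistance ΣR = 57.3 + 44.7 + 4.58 + 1.57 + 1.81 = 110.0 kΩ.
R_{R_d..R_e} = 1.57 + 1.81 = 3.380 kΩ.
V = V_in · R/ΣR = 3.74 × 0.03074 = 0.1150 V.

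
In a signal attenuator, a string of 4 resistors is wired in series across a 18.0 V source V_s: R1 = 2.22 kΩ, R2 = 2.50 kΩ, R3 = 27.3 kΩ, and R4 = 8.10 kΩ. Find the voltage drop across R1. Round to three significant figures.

V ≈ 0.996 V

ΣR = 2.22 + 2.50 + 27.3 + 8.10 = 40.12 kΩ.
Voltage divider: V = V_s · (2.220 / 40.12) = 18.0 × 0.05533 = 0.9960 V.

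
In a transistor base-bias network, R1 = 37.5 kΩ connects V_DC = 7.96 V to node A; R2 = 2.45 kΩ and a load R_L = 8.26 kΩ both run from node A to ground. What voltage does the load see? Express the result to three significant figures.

First combine the lower leg with the load: R2 ‖ R_L = 1.890 kΩ.
Voltage divider with the loaded lower leg: V_out = 7.96 × 1.890/(37.5 + 1.890) = 7.96 × 0.04797 = 0.3818 V.
(Unloaded it would be 0.488 V; the load pulls it down.)

V_out ≈ 0.382 V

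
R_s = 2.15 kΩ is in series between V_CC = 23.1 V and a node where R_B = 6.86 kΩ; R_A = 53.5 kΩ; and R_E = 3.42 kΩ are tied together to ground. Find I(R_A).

Equivalent of the parallel group: R_p = 2.189 kΩ.
V_A = 23.1 × 2.189/4.339 = 11.65 V.
I(R_A) = V_A / R_A = 11.65/53.5 = 0.2178 mA.

I ≈ 0.218 mA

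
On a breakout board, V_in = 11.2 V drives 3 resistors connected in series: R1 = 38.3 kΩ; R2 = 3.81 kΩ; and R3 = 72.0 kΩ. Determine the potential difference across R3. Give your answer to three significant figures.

V ≈ 7.07 V

Series total: ΣR = 38.3 + 3.81 + 72.0 = 114.1 kΩ.
Voltage divider: V = V_in · (72.00 / 114.1) = 11.2 × 0.6310 = 7.067 V.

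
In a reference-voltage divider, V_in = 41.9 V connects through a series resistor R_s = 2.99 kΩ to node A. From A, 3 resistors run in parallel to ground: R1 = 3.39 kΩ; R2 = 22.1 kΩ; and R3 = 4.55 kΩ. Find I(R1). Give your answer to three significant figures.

I ≈ 4.62 mA

Equivalent of the parallel group: R_p = 1.786 kΩ.
V_A by voltage divider: V_A = 41.9 × 1.786/(2.99 + 1.786) = 15.67 V.
Branch current I = V_A/R1 = 15.67/3.39 = 4.621 mA.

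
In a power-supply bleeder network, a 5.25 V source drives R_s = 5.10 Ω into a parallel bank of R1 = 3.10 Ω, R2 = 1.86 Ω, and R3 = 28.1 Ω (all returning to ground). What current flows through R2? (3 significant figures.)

I ≈ 0.507 A

Combine the parallel branches: R_p = (1/3.10 + 1/1.86 + 1/28.1)⁻¹ = 1.116 Ω.
V_A = 5.25 × 1.116/6.216 = 0.9428 V.
Branch current I = V_A/R2 = 0.9428/1.86 = 0.5069 A.
(Equivalently: I_total = 0.8446 A, then current-divider fraction G_k/ΣG = 0.6002.)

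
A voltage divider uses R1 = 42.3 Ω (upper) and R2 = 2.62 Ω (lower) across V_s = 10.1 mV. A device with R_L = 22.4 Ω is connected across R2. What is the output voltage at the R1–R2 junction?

The load sits in parallel with R2, giving an effective lower resistance R2' = R2·R_L/(R2+R_L) = 2.346 Ω.
Voltage divider with the loaded lower leg: V_out = 10.1 × 2.346/(42.3 + 2.346) = 10.1 × 0.05254 = 0.5306 mV.

V_out ≈ 0.531 mV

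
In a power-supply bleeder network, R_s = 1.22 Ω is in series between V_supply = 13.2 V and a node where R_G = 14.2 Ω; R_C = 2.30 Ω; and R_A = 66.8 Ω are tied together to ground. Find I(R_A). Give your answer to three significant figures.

Parallel bank: R_p = 1/(1/14.2 + 1/2.30 + 1/66.8) = 1.922 Ω.
V_A by voltage divider: V_A = 13.2 × 1.922/(1.22 + 1.922) = 8.075 V.
Branch current I = V_A/R_A = 8.075/66.8 = 0.1209 A.

I ≈ 0.121 A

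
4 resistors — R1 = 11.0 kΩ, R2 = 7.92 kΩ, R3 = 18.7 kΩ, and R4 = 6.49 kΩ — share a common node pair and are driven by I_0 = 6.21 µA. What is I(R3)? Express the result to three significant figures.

Total conductance ΣG = 1/11.0 + 1/7.92 + 1/18.7 + 1/6.49 = 0.4247 (units of 1/kΩ).
Current divider: I(R3) = I_0 · G_k/ΣG = 6.21 × (0.05348/0.4247) = 6.21 × 0.1259 = 0.7819 µA.

I ≈ 0.782 µA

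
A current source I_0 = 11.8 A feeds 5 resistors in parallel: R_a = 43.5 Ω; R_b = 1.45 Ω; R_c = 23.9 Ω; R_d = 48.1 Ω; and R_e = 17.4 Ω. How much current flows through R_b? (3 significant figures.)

Total conductance ΣG = 1/43.5 + 1/1.45 + 1/23.9 + 1/48.1 + 1/17.4 = 0.8327 (units of 1/Ω).
Current divider: I(R_b) = I_0 · G_k/ΣG = 11.8 × (0.6897/0.8327) = 11.8 × 0.8282 = 9.772 A.

I ≈ 9.77 A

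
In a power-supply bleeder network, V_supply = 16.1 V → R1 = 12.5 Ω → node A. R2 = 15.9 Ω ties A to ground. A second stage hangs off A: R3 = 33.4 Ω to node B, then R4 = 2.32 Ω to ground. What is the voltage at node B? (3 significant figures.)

Node A sees R2 in parallel with the series input of stage 2, R3 + R4 = 35.72 Ω.
R2 ‖ (R3+R4) = 11.00 Ω.
First divider: V_A = V_supply · 11.00/(12.5 + 11.00) = 7.537 V.
V_B = V_A × 0.06495 = 0.4895 V.

V_B ≈ 0.490 V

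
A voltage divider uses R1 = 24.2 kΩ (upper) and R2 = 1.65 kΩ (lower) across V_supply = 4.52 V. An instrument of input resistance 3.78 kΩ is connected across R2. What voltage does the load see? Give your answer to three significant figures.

The load sits in parallel with R2, giving an effective lower resistance R2' = R2·R_L/(R2+R_L) = 1.149 kΩ.
Then V_out = V_supply · R2'/(R1 + R2') = 4.52 × 1.149/25.35 = 0.2048 V.
(Unloaded it would be 0.289 V; the load pulls it down.)

V_out ≈ 0.205 V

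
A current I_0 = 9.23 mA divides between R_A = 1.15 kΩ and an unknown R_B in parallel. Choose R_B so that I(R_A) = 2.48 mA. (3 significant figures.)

Two-branch current divider: I_A = I_0 · R_B/(R_A + R_B).
2.48/9.23 = R_B/(R_A + R_B) → R_B = R_A · (0.2687)/(1 − 0.2687) = 1.15 × 0.3674 = 0.4225 kΩ.

R_B ≈ 0.423 kΩ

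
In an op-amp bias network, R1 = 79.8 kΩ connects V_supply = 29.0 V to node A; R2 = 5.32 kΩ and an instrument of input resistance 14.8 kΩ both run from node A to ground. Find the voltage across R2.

First combine the lower leg with the load: R2 ‖ R_L = 3.913 kΩ.
Then V_out = V_supply · R2'/(R1 + R2') = 29.0 × 3.913/83.71 = 1.356 V.
(Unloaded it would be 1.81 V; the load pulls it down.)

V_out ≈ 1.36 V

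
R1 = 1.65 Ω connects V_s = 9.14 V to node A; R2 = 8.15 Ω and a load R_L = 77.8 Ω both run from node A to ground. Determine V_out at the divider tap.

R2 ‖ R_L = (8.15 × 77.8)/(8.15 + 77.8) = 7.377 Ω.
Voltage divider with the loaded lower leg: V_out = 9.14 × 7.377/(1.65 + 7.377) = 9.14 × 0.8172 = 7.469 V.
(Unloaded it would be 7.60 V; the load pulls it down.)

V_out ≈ 7.47 V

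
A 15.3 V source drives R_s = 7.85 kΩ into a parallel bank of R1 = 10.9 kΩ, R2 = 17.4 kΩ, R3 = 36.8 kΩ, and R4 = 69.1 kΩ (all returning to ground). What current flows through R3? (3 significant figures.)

Combine the parallel branches: R_p = (1/10.9 + 1/17.4 + 1/36.8 + 1/69.1)⁻¹ = 5.239 kΩ.
V_A = 15.3 × 5.239/13.09 = 6.124 V.
I(R3) = V_A / R3 = 6.124/36.8 = 0.1664 mA.

I ≈ 0.166 mA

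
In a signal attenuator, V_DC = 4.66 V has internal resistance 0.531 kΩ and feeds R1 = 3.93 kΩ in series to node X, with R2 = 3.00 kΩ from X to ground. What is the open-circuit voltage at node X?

R1' = 0.531 + 3.93 = 4.461 kΩ (source resistance + R1).
V_th is the unloaded tap voltage: V_DC · R2/(R1'+R2) = 4.66 × 0.4021 = 1.874 V.

V_th ≈ 1.87 V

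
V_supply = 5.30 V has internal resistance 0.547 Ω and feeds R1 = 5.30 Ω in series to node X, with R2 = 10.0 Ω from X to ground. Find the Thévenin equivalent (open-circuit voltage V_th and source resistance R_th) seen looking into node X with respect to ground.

V_th ≈ 3.34 V, R_th ≈ 3.69 Ω

R1' = 0.547 + 5.30 = 5.847 Ω (source resistance + R1).
Open-circuit (no load on X): V_th = V_supply · R2/(R1' + R2) = 5.30 × 10.0/(5.847 + 10.0) = 3.344 V.
Looking into X with the source shorted: R_th = R1'·R2/(R1'+R2) = 5.847 × 10.0/15.85 = 3.690 Ω.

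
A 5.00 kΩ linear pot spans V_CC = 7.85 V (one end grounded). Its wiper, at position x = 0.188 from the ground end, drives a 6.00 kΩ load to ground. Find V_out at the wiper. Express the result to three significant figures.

V_out ≈ 1.31 V

Lower segment x·R_p = 0.9400 kΩ; upper segment (1−x)·R_p = 4.060 kΩ.
R_L loads the lower segment: effective lower R = 0.8127 kΩ.
Loaded-divider output: V_out = 7.85 × 0.1668 = 1.309 V.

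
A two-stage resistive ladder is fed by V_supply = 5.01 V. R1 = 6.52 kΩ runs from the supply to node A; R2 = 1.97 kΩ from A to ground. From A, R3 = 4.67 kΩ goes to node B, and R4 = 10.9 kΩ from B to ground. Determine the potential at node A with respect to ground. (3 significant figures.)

Looking into the second stage from A: R3 + R4 = 15.57 kΩ appears in parallel with R2.
R2 ‖ (R3+R4) = 1.749 kΩ.
First divider: V_A = V_supply · 1.749/(6.52 + 1.749) = 1.060 V.

V_A ≈ 1.06 V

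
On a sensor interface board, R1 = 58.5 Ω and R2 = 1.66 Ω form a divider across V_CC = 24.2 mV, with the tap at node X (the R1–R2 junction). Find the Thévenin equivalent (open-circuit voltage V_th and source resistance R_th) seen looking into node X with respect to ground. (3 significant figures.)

Open-circuit (no load on X): V_th = V_CC · R2/(R1 + R2) = 24.2 × 1.66/(58.50 + 1.66) = 0.6678 mV.
Zeroing V_CC shorts the top of R1 to ground, so R_th = R1 ‖ R2 = 1.614 Ω.

V_th ≈ 0.668 mV, R_th ≈ 1.61 Ω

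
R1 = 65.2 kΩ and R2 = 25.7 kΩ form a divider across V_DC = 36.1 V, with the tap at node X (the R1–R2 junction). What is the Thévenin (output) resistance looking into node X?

Zeroing V_DC shorts the top of R1 to ground, so R_th = R1 ‖ R2 = 18.43 kΩ.

R_th ≈ 18.4 kΩ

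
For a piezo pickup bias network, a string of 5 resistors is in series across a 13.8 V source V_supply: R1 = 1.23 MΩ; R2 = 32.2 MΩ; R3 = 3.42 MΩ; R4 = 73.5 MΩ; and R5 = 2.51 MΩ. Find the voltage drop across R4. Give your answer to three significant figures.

Series total: ΣR = 1.23 + 32.2 + 3.42 + 73.5 + 2.51 = 112.9 MΩ.
V = V_supply · R/ΣR = 13.8 × 0.6512 = 8.987 V.

V ≈ 8.99 V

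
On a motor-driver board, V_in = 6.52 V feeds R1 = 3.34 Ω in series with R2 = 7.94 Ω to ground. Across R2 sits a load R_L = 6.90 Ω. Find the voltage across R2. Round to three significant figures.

The load sits in parallel with R2, giving an effective lower resistance R2' = R2·R_L/(R2+R_L) = 3.692 Ω.
Voltage divider with the loaded lower leg: V_out = 6.52 × 3.692/(3.34 + 3.692) = 6.52 × 0.5250 = 3.423 V.

V_out ≈ 3.42 V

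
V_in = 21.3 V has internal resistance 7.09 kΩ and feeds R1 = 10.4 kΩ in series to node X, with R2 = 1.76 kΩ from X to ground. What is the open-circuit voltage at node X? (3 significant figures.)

V_th ≈ 1.95 V

R1' = 7.09 + 10.4 = 17.49 kΩ (source resistance + R1).
Open-circuit (no load on X): V_th = V_in · R2/(R1' + R2) = 21.3 × 1.76/(17.49 + 1.76) = 1.947 V.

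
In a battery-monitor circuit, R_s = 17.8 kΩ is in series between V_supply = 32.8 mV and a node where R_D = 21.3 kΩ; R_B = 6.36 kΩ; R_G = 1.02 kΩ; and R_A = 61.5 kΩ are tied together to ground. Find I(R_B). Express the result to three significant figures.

Equivalent of the parallel group: R_p = 0.8328 kΩ.
V_A by voltage divider: V_A = 32.8 × 0.8328/(17.8 + 0.8328) = 1.466 mV.
Branch current I = V_A/R_B = 1.466/6.36 = 0.2305 µA.

I ≈ 0.230 µA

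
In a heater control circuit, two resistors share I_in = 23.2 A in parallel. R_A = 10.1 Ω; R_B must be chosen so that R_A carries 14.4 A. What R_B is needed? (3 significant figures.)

R_B ≈ 16.5 Ω

Two-branch current divider: I_A = I_in · R_B/(R_A + R_B).
14.4/23.2 = R_B/(R_A + R_B) → R_B = R_A · (0.6207)/(1 − 0.6207) = 10.1 × 1.636 = 16.53 Ω.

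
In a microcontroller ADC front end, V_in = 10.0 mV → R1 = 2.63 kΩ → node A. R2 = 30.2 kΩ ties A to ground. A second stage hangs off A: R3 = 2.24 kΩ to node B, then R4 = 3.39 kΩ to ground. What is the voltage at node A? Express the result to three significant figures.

V_A ≈ 6.43 mV

The second stage (R3 + R4 = 5.630 kΩ) loads node A in parallel with R2.
Effective lower resistance at A: R2 ‖ 5.630 = 4.745 kΩ.
V_A = 10.0 × 4.745/(2.63 + 4.745) = 6.434 mV.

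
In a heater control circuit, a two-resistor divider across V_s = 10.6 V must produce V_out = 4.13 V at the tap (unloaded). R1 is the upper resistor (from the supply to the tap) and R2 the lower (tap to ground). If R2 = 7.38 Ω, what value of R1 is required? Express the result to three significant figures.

The divider ratio is R2/(R1+R2) = 4.13/10.6 = 0.3896.
So R1 = R2 · (V_s/V_out − 1) = 7.38 × (10.6/4.13 − 1) = 7.38 × 1.567 = 11.56 Ω.

R1 ≈ 11.6 Ω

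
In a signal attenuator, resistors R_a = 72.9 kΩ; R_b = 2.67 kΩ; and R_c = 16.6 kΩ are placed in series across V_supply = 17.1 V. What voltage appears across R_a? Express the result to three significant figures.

Total series resistance ΣR = 72.9 + 2.67 + 16.6 = 92.17 kΩ.
By the voltage-divider rule, V = 17.1 × 72.90/92.17 = 13.52 V.

V ≈ 13.5 V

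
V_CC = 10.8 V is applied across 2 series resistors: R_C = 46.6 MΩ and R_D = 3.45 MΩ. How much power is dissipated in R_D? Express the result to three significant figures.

P ≈ 0.161 µW

The common current is I = 10.8/50.05 = 0.2158 µA.
V(R_D) = I·R = 0.7445 V; P = V·I = 0.7445 × 0.2158 = 0.1606 µW.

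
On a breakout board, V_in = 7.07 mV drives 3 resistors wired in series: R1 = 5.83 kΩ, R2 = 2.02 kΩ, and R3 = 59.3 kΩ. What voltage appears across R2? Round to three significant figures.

V ≈ 0.213 mV

Total series resistance ΣR = 5.83 + 2.02 + 59.3 = 67.15 kΩ.
V = V_in · R/ΣR = 7.07 × 0.03008 = 0.2127 mV.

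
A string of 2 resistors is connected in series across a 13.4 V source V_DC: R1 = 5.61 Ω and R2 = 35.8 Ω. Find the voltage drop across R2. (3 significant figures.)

Series total: ΣR = 5.61 + 35.8 = 41.41 Ω.
Voltage divider: V = V_DC · (35.80 / 41.41) = 13.4 × 0.8645 = 11.58 V.

V ≈ 11.6 V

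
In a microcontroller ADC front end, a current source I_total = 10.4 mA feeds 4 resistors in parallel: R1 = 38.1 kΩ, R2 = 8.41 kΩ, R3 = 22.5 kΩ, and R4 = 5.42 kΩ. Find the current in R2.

I ≈ 3.31 mA

Conductances: ΣG = 1/38.1 + 1/8.41 + 1/22.5 + 1/5.42 = 0.3741 (1/kΩ).
Current divider: I(R2) = I_total · G_k/ΣG = 10.4 × (0.1189/0.3741) = 10.4 × 0.3178 = 3.306 mA.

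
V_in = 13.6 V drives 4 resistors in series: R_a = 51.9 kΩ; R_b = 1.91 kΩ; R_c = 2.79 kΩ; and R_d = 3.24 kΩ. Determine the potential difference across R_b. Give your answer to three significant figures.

V ≈ 0.434 V

Total series resistance ΣR = 51.9 + 1.91 + 2.79 + 3.24 = 59.84 kΩ.
By the voltage-divider rule, V = 13.6 × 1.910/59.84 = 0.4341 V.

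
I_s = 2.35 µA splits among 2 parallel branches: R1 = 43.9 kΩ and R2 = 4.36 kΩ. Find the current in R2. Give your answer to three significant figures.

I ≈ 2.14 µA

Two-branch current divider: I_k = I_s · R_other/(R_1 + R_2).
So I = 2.35 × 43.9/48.26 = 2.138 µA.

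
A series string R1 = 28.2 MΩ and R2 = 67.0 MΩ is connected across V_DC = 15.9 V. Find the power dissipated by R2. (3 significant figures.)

ΣR = 95.20 MΩ → I = 15.9/95.20 = 0.1670 µA.
V(R2) = I·R = 11.19 V; P = V·I = 11.19 × 0.1670 = 1.869 µW.

P ≈ 1.87 µW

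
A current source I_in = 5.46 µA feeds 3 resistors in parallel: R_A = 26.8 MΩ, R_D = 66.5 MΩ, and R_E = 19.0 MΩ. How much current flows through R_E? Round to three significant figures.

I ≈ 2.74 µA

Conductances: ΣG = 1/26.8 + 1/66.5 + 1/19.0 = 0.1050 (1/MΩ).
By the current-divider rule, I = I_in · G_k/ΣG = 5.46 × 0.5013 = 2.737 µA.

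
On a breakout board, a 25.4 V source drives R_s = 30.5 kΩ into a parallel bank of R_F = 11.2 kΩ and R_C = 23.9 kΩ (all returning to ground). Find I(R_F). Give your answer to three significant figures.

Equivalent of the parallel group: R_p = 7.626 kΩ.
V_A = 25.4 × 7.626/38.13 = 5.081 V.
Branch current I = V_A/R_F = 5.081/11.2 = 0.4536 mA.

I ≈ 0.454 mA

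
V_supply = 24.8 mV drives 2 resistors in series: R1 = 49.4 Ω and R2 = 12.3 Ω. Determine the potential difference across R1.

V ≈ 19.9 mV

Total series resistance ΣR = 49.4 + 12.3 = 61.70 Ω.
V = V_supply · R/ΣR = 24.8 × 0.8006 = 19.86 mV.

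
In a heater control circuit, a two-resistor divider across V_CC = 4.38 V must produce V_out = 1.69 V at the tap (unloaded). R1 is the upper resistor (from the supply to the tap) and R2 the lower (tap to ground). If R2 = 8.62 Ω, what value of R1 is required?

The divider ratio is R2/(R1+R2) = 1.69/4.38 = 0.3858.
Rearranging, R1 = R2·(1−k)/k = 8.62 × 1.592 = 13.72 Ω.

R1 ≈ 13.7 Ω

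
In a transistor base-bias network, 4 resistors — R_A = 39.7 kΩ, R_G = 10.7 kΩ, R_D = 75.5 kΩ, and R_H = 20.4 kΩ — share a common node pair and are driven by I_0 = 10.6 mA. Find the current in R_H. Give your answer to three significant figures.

ΣG = 1/39.7 + 1/10.7 + 1/75.5 + 1/20.4 = 0.1809.
By the current-divider rule, I = I_0 · G_k/ΣG = 10.6 × 0.2710 = 2.872 mA.

I ≈ 2.87 mA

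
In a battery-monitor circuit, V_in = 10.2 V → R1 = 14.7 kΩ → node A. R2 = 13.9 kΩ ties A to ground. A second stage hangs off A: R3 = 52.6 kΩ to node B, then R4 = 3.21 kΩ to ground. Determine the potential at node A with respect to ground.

Node A sees R2 in parallel with the series input of stage 2, R3 + R4 = 55.81 kΩ.
R2 ‖ (R3+R4) = 11.13 kΩ.
First divider: V_A = V_in · 11.13/(14.7 + 11.13) = 4.395 V.

V_A ≈ 4.39 V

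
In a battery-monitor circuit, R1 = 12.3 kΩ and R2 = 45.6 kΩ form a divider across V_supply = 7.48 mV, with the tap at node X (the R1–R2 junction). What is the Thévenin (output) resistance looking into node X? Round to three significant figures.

R_th ≈ 9.69 kΩ

With V_supply suppressed (replaced by a short), R_th = R1 ‖ R2 = (12.30 × 45.6)/(12.30 + 45.6) = 9.687 kΩ.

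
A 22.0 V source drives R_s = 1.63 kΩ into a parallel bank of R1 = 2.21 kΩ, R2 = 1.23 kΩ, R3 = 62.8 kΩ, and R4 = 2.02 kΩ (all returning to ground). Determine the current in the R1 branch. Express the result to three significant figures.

I ≈ 2.56 mA

Combine the parallel branches: R_p = (1/2.21 + 1/1.23 + 1/62.8 + 1/2.02)⁻¹ = 0.5629 kΩ.
V_A = 22.0 × 0.5629/2.193 = 5.647 V.
Branch current I = V_A/R1 = 5.647/2.21 = 2.555 mA.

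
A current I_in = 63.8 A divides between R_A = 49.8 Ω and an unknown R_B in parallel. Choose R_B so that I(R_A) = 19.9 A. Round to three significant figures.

R_B ≈ 22.6 Ω

In a two-way split, I_A/I_in = R_B/(R_A + R_B).
19.9/63.8 = R_B/(R_A + R_B) → R_B = R_A · (0.3119)/(1 − 0.3119) = 49.8 × 0.4533 = 22.57 Ω.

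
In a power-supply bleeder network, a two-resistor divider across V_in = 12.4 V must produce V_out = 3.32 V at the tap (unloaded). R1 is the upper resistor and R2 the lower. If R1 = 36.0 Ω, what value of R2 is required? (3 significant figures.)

R2 ≈ 13.2 Ω

Required fraction k = V_out/V_in = 0.2677.
Rearranging, R2 = R1·k/(1−k) = 36.0 × 0.3656 = 13.16 Ω.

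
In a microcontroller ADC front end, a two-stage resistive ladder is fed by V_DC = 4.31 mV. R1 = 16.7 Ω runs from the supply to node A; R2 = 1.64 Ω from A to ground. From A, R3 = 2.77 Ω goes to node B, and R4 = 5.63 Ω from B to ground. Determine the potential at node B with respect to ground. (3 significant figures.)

V_B ≈ 0.219 mV

Node A sees R2 in parallel with the series input of stage 2, R3 + R4 = 8.400 Ω.
R2 ‖ (R3+R4) = 1.372 Ω.
V_A = 4.31 × 1.372/(16.7 + 1.372) = 0.3272 mV.
Stage 2 is unloaded, so V_B = V_A · R4/(R3+R4) = 0.3272 × 5.63/8.400 = 0.2193 mV.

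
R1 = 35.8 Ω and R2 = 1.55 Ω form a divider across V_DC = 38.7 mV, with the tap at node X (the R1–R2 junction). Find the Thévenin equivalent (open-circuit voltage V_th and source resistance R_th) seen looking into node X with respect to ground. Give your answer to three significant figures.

V_th ≈ 1.61 mV, R_th ≈ 1.49 Ω

With X open, the divider is unloaded: V_th = 38.7 × 1.55/37.35 = 1.606 mV.
With V_DC suppressed (replaced by a short), R_th = R1 ‖ R2 = (35.80 × 1.55)/(35.80 + 1.55) = 1.486 Ω.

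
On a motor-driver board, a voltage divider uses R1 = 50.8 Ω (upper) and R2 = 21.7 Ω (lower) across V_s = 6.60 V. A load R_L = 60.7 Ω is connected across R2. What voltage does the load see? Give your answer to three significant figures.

V_out ≈ 1.58 V

First combine the lower leg with the load: R2 ‖ R_L = 15.99 Ω.
Then V_out = V_s · R2'/(R1 + R2') = 6.60 × 15.99/66.79 = 1.580 V.
(Unloaded it would be 1.98 V; the load pulls it down.)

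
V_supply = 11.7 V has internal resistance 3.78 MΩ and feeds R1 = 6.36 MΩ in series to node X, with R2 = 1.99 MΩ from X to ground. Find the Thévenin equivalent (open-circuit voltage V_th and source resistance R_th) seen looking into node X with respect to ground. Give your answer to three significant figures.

R1' = 3.78 + 6.36 = 10.14 MΩ (source resistance + R1).
With X open, the divider is unloaded: V_th = 11.7 × 1.99/12.13 = 1.919 V.
Looking into X with the source shorted: R_th = R1'·R2/(R1'+R2) = 10.14 × 1.99/12.13 = 1.664 MΩ.

V_th ≈ 1.92 V, R_th ≈ 1.66 MΩ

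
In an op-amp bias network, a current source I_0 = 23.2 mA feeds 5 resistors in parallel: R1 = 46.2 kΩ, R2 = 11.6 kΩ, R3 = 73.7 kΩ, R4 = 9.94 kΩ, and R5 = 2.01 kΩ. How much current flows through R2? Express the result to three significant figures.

Total conductance ΣG = 1/46.2 + 1/11.6 + 1/73.7 + 1/9.94 + 1/2.01 = 0.7195 (units of 1/kΩ).
By the current-divider rule, I = I_0 · G_k/ΣG = 23.2 × 0.1198 = 2.780 mA.

I ≈ 2.78 mA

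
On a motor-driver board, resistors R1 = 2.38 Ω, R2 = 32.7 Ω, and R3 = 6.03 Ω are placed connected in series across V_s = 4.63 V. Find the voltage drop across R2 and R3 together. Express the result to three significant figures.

Series total: ΣR = 2.38 + 32.7 + 6.03 = 41.11 Ω.
R_{R2..R3} = 32.7 + 6.03 = 38.73 Ω.
Voltage divider: V = V_s · (38.73 / 41.11) = 4.63 × 0.9421 = 4.362 V.

V ≈ 4.36 V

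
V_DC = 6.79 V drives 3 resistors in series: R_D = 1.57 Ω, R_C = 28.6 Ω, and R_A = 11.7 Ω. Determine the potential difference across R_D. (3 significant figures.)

V ≈ 0.255 V

Series total: ΣR = 1.57 + 28.6 + 11.7 = 41.87 Ω.
By the voltage-divider rule, V = 6.79 × 1.570/41.87 = 0.2546 V.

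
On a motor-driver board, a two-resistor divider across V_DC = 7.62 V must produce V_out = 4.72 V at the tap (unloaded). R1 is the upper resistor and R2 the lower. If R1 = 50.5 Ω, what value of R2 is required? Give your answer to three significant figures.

The divider ratio is R2/(R1+R2) = 4.72/7.62 = 0.6194.
So R2 = R1 · V_out/(V_DC − V_out) = 50.5 × 4.72/(7.62 − 4.72) = 50.5 × 1.628 = 82.19 Ω.

R2 ≈ 82.2 Ω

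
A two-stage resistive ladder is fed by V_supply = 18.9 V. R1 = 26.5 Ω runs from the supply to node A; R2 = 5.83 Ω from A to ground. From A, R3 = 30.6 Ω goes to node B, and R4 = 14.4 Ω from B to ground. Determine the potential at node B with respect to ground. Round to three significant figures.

V_B ≈ 0.986 V

The second stage (R3 + R4 = 45.00 Ω) loads node A in parallel with R2.
Effective lower resistance at A: R2 ‖ 45.00 = 5.161 Ω.
So V_A = 18.9 × 0.1630 = 3.081 V.
Then the unloaded second divider: V_B = V_A × R4/(R3+R4) = 3.081 × 0.3200 = 0.9859 V.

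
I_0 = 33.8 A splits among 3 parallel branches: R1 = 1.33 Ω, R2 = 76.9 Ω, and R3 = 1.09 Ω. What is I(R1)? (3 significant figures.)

Total conductance ΣG = 1/1.33 + 1/76.9 + 1/1.09 = 1.682 (units of 1/Ω).
By the current-divider rule, I = I_0 · G_k/ΣG = 33.8 × 0.4469 = 15.11 A.

I ≈ 15.1 A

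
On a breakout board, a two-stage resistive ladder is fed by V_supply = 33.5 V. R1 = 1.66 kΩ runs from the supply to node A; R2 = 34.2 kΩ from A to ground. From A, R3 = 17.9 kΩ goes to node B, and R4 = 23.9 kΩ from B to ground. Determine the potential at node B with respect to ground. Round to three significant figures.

Looking into the second stage from A: R3 + R4 = 41.80 kΩ appears in parallel with R2.
R2 ‖ (R3+R4) = 18.81 kΩ.
First divider: V_A = V_supply · 18.81/(1.66 + 18.81) = 30.78 V.
Then the unloaded second divider: V_B = V_A × R4/(R3+R4) = 30.78 × 0.5718 = 17.60 V.

V_B ≈ 17.6 V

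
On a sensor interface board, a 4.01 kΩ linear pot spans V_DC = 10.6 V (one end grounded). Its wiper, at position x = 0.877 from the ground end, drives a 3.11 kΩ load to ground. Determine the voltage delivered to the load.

V_out ≈ 8.16 V

Lower segment x·R_p = 3.517 kΩ; upper segment (1−x)·R_p = 0.4932 kΩ.
R_L loads the lower segment: effective lower R = 1.650 kΩ.
Then V_out = V_DC · 1.650/(0.4932 + 1.650) = 8.161 V.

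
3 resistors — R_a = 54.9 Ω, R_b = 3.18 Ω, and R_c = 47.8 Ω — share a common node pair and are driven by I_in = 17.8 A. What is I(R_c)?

I ≈ 1.05 A

ΣG = 1/54.9 + 1/3.18 + 1/47.8 = 0.3536.
Current divider: I(R_c) = I_in · G_k/ΣG = 17.8 × (0.02092/0.3536) = 17.8 × 0.05916 = 1.053 A.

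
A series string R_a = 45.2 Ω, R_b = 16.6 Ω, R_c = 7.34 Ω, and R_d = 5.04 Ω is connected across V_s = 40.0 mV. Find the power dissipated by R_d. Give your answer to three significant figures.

ΣR = 74.18 Ω → I = 40.0/74.18 = 0.5392 mA.
P(R_d) = I²·R_d = (0.5392)² × 5.04 = 1.465 µW.

P ≈ 1.47 µW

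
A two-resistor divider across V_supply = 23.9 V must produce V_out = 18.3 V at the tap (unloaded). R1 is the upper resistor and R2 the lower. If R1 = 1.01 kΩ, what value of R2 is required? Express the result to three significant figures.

Required fraction k = V_out/V_supply = 0.7657.
R2 = R1 · 0.7657/(1 − 0.7657) = 3.301 kΩ.

R2 ≈ 3.30 kΩ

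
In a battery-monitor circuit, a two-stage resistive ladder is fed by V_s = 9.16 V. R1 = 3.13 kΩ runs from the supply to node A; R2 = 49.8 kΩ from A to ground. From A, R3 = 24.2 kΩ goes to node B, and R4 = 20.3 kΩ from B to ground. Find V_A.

V_A ≈ 8.08 V

The second stage (R3 + R4 = 44.50 kΩ) loads node A in parallel with R2.
Effective lower resistance at A: R2 ‖ 44.50 = 23.50 kΩ.
First divider: V_A = V_s · 23.50/(3.13 + 23.50) = 8.083 V.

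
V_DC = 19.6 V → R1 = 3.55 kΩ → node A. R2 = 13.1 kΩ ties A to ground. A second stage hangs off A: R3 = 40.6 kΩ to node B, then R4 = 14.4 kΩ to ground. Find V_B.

V_B ≈ 3.84 V

The second stage (R3 + R4 = 55.00 kΩ) loads node A in parallel with R2.
Effective lower resistance at A: R2 ‖ 55.00 = 10.58 kΩ.
So V_A = 19.6 × 0.7488 = 14.68 V.
Then the unloaded second divider: V_B = V_A × R4/(R3+R4) = 14.68 × 0.2618 = 3.842 V.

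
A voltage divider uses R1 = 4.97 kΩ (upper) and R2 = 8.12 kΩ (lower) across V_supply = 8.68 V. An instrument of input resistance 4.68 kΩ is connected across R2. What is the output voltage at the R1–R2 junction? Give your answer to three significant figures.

V_out ≈ 3.25 V

The load sits in parallel with R2, giving an effective lower resistance R2' = R2·R_L/(R2+R_L) = 2.969 kΩ.
Now apply the divider: V_out = 8.68 × 0.3740 = 3.246 V.
(Unloaded it would be 5.38 V; the load pulls it down.)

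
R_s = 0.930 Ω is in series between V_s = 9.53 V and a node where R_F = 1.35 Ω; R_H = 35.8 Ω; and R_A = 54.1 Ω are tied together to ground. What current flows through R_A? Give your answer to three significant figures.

I ≈ 0.102 A

Equivalent of the parallel group: R_p = 1.270 Ω.
V_A = 9.53 × 1.270/2.200 = 5.502 V.
Branch current I = V_A/R_A = 5.502/54.1 = 0.1017 A.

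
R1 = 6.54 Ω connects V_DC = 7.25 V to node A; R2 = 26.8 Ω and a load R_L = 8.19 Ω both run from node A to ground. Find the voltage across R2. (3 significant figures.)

First combine the lower leg with the load: R2 ‖ R_L = 6.273 Ω.
Then V_out = V_DC · R2'/(R1 + R2') = 7.25 × 6.273/12.81 = 3.549 V.

V_out ≈ 3.55 V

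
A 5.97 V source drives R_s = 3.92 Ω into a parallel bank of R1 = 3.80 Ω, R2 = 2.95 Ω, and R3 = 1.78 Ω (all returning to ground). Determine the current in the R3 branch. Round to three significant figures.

Equivalent of the parallel group: R_p = 0.8592 Ω.
Node voltage V_A = V_CC · R_p/(R_s + R_p) = 5.97 × 0.1798 = 1.073 V.
Branch current I = V_A/R3 = 1.073/1.78 = 0.6029 A.

I ≈ 0.603 A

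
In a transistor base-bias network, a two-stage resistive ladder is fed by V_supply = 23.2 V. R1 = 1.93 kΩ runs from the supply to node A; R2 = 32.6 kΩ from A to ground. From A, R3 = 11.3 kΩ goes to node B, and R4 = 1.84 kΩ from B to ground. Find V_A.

V_A ≈ 19.2 V

Looking into the second stage from A: R3 + R4 = 13.14 kΩ appears in parallel with R2.
Effective lower resistance at A: R2 ‖ 13.14 = 9.365 kΩ.
So V_A = 23.2 × 0.8291 = 19.24 V.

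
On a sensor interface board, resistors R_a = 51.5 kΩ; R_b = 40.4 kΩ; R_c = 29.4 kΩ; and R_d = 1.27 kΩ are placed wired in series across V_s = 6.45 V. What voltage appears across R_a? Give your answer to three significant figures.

V ≈ 2.71 V

Series total: ΣR = 51.5 + 40.4 + 29.4 + 1.27 = 122.6 kΩ.
By the voltage-divider rule, V = 6.45 × 51.50/122.6 = 2.710 V.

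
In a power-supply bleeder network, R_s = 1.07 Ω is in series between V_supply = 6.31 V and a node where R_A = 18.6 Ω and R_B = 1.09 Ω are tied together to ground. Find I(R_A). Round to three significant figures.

Parallel bank: R_p = 1/(1/18.6 + 1/1.09) = 1.030 Ω.
Node voltage V_A = V_supply · R_p/(R_s + R_p) = 6.31 × 0.4904 = 3.094 V.
Branch current I = V_A/R_A = 3.094/18.6 = 0.1664 A.

I ≈ 0.166 A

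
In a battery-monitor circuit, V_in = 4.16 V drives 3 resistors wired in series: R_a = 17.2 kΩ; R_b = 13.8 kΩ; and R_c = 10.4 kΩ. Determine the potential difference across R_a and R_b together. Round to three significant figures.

Total series resistance ΣR = 17.2 + 13.8 + 10.4 = 41.40 kΩ.
R_{R_a..R_b} = 17.2 + 13.8 = 31.00 kΩ.
Voltage divider: V = V_in · (31.00 / 41.40) = 4.16 × 0.7488 = 3.115 V.

V ≈ 3.11 V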